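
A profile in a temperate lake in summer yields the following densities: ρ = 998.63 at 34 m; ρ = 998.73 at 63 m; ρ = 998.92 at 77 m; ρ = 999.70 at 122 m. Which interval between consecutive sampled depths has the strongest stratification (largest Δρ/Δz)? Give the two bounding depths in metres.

77–122 m

Compute the density gradient over each adjacent pair:
  34–63 m: Δρ/Δz = 0.10/29 = 3.4 × 10⁻³ kg m⁻⁴
  63–77 m: Δρ/Δz = 0.19/14 = 0.014 kg m⁻⁴
  77–122 m: Δρ/Δz = 0.78/45 = 0.017 kg m⁻⁴
The largest gradient is in the 77–122 m interval — the pycnocline.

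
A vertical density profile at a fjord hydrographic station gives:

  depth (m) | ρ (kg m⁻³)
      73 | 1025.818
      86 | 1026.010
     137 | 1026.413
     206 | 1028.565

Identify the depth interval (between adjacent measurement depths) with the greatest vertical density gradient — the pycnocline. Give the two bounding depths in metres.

Compute the density gradient over each adjacent pair:
  73–86 m: Δρ/Δz = 0.192/13 = 0.015 kg m⁻⁴
  86–137 m: Δρ/Δz = 0.403/51 = 7.9 × 10⁻³ kg m⁻⁴
  137–206 m: Δρ/Δz = 2.152/69 = 0.031 kg m⁻⁴
The largest gradient is in the 137–206 m interval — the pycnocline.

137–206 m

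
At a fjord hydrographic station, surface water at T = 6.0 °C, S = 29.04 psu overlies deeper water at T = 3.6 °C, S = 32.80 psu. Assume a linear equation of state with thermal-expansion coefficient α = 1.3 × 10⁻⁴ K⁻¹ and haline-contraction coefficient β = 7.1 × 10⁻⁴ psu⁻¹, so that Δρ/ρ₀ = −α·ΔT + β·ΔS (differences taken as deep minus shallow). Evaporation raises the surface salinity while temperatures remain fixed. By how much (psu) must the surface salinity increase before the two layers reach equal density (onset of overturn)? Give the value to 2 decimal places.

Neutral buoyancy requires −α(T_deep − T_surf) + β(S_deep − S_surf′) = 0.
S_surf′ = S_deep − (α/β)·ΔT = 32.80 − (1.3 × 10⁻⁴/7.1 × 10⁻⁴)·(-2.4) = 33.2394 psu.
Increase required: 33.2394 − 29.04 = 4.1994 psu.

4.20 psu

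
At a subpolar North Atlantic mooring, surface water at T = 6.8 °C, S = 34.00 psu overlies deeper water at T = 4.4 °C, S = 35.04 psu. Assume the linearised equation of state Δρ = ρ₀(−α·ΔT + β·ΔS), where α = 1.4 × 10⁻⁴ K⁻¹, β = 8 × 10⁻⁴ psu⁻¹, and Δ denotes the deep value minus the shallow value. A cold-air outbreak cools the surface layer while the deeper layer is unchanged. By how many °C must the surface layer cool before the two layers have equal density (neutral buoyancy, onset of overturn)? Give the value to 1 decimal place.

8.3 °C

Neutral buoyancy requires Δρ = 0, i.e. −α(T_deep − T_surf′) + β(S_deep − S_surf) = 0.
T_surf′ = T_deep − (β/α)·ΔS = 4.4 − (8 × 10⁻⁴/1.4 × 10⁻⁴)·(+1.04) = -1.543 °C.
Cooling required: 6.8 − (-1.543) = 8.343 °C.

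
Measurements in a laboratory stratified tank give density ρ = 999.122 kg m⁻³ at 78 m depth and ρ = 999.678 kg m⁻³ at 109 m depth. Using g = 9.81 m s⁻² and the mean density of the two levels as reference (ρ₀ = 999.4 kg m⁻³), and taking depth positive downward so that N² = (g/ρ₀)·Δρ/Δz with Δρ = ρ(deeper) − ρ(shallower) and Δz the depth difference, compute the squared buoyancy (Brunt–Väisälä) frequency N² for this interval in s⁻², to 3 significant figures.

Δρ = 999.678 − 999.122 = 0.556 kg m⁻³ over Δz = 109 − 78 = 31 m.
N² = (9.81/999.4) × (0.556/31) = 1.7605 × 10⁻⁴ s⁻² ≈ 1.76 × 10⁻⁴ s⁻².

1.76 × 10⁻⁴ s⁻²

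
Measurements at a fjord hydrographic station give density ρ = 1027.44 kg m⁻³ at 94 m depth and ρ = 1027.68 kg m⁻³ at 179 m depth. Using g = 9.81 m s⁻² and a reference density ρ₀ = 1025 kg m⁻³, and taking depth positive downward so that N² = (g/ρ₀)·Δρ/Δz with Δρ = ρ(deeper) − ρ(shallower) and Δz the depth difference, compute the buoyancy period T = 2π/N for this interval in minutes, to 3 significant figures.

20.1 min

Δρ = 1027.68 − 1027.44 = 0.24 kg m⁻³ over Δz = 179 − 94 = 85 m.
N² = (9.81/1025) × (0.24/85) = 2.7023 × 10⁻⁵ s⁻².
N = √(2.7023 × 10⁻⁵) = 5.1984 × 10⁻³ rad s⁻¹, so T = 2π/N = 1.2087 × 10³ s = 20.145 min ≈ 20.1 min.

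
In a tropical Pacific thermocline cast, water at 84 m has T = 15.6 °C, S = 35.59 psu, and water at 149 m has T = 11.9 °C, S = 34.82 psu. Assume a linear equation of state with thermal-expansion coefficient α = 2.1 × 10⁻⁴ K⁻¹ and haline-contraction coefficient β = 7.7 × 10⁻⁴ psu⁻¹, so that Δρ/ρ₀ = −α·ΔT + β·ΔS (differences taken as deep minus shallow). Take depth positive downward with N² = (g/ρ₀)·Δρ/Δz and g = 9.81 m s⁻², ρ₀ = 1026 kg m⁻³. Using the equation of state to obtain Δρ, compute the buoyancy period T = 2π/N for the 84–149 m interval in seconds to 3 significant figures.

1.19 × 10³ s

ΔT = -3.7 K, ΔS = -0.77 psu (deep − shallow).
Δρ/ρ₀ = −αΔT + βΔS = 7.77 × 10⁻⁴ − 5.929 × 10⁻⁴ = 1.841 × 10⁻⁴, so Δρ ≈ 0.1889 kg m⁻³.
N² = (g/ρ₀)·Δρ/Δz = g·(Δρ/ρ₀)/Δz = 9.81 × 1.841 × 10⁻⁴ / 65 = 2.7785 × 10⁻⁵ s⁻².
N = √(2.7785 × 10⁻⁵) = 5.2711 × 10⁻³ rad s⁻¹ → T = 2π/N = 1.1920 × 10³ s ≈ 1.19 × 10³ s.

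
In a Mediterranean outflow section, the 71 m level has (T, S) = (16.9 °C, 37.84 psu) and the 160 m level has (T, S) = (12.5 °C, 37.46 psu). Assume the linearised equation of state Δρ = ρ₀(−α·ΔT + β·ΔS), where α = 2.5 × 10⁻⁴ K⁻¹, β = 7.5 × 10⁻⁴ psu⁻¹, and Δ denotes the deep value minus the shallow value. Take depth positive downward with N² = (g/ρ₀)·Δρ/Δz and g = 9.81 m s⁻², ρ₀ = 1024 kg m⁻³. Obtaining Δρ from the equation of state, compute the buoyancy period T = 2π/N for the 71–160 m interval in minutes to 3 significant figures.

ΔT = -4.4 K, ΔS = -0.38 psu (deep − shallow).
Δρ/ρ₀ = −αΔT + βΔS = 1.10 × 10⁻³ − 2.85 × 10⁻⁴ = 8.15 × 10⁻⁴, so Δρ ≈ 0.8346 kg m⁻³.
N² = (g/ρ₀)·Δρ/Δz = g·(Δρ/ρ₀)/Δz = 9.81 × 8.15 × 10⁻⁴ / 89 = 8.9833 × 10⁻⁵ s⁻².
N = √(8.9833 × 10⁻⁵) = 9.4780 × 10⁻³ rad s⁻¹ → T = 2π/N = 662.92 s = 11.049 min ≈ 11.0 min.

11.0 min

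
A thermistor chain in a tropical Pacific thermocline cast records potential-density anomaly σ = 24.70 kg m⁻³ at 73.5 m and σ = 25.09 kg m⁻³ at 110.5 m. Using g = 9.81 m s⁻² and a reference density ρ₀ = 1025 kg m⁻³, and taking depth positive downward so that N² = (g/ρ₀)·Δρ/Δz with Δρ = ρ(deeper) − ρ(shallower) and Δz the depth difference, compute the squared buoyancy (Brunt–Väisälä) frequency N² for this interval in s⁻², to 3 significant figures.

1.01 × 10⁻⁴ s⁻²

Δρ = 1025.09 − 1024.70 = 0.39 kg m⁻³ over Δz = 110.5 − 73.5 = 37 m.
N² = (9.81/1025) × (0.39/37) = 1.0088 × 10⁻⁴ s⁻² ≈ 1.01 × 10⁻⁴ s⁻².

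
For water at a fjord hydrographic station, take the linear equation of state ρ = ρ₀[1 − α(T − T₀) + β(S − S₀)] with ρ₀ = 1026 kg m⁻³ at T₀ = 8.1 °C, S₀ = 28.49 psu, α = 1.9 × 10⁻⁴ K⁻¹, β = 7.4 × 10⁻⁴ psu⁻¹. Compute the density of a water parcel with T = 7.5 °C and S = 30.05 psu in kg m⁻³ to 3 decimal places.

T − T₀ = -0.6 K, S − S₀ = +1.56 psu.
Bracket = 1 − α·(-0.6) + β·(+1.56) = 1 + (1.2684 × 10⁻³) = 1.0012684.
ρ = 1026 × 1.0012684 = 1027.301 kg m⁻³.

1027.301 kg m⁻³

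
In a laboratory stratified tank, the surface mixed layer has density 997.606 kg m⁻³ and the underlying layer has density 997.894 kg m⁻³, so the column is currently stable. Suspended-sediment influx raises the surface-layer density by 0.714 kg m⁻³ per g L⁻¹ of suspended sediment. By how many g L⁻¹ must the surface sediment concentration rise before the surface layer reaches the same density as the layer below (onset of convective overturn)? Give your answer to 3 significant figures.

0.403 g L⁻¹

Density deficit of the surface layer: 997.894 − 997.606 = 0.288 kg m⁻³.
Required change = 0.288 / 0.714 = 0.403 g L⁻¹.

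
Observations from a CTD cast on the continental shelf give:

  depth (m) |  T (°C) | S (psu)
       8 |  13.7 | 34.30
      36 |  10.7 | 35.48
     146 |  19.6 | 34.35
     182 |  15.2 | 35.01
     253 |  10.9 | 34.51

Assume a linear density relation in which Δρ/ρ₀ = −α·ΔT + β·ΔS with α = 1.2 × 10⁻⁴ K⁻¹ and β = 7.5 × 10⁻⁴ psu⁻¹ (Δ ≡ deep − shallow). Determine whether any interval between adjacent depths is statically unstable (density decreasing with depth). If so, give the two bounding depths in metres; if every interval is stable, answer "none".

Evaluate Δρ/ρ₀ = −αΔT + βΔS across each adjacent pair:
  8–36 m: −αΔT+βΔS = −(1.2 × 10⁻⁴)(-3.0)+(7.5 × 10⁻⁴)(+1.18) = 1.2 × 10⁻³ → stable
  36–146 m: −αΔT+βΔS = −(1.2 × 10⁻⁴)(+8.9)+(7.5 × 10⁻⁴)(-1.13) = -1.9 × 10⁻³ → UNSTABLE
  146–182 m: −αΔT+βΔS = −(1.2 × 10⁻⁴)(-4.4)+(7.5 × 10⁻⁴)(+0.66) = 1.0 × 10⁻³ → stable
  182–253 m: −αΔT+βΔS = −(1.2 × 10⁻⁴)(-4.3)+(7.5 × 10⁻⁴)(-0.50) = 1.4 × 10⁻⁴ → stable
The 36–146 m interval has Δρ < 0: lighter water underlies denser water.

36–146 m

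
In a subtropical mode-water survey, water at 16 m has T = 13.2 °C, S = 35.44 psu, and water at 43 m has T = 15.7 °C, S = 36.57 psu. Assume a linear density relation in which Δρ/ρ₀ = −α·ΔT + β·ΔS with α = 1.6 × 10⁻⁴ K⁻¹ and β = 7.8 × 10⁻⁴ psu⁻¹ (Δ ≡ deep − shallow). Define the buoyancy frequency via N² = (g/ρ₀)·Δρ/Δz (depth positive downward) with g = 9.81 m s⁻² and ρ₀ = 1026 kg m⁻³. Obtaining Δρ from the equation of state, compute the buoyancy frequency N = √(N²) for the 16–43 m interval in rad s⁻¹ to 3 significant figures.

0.0132 rad s⁻¹

ΔT = +2.5 K, ΔS = +1.13 psu (deep − shallow).
Δρ/ρ₀ = −αΔT + βΔS = -4.00 × 10⁻⁴ + 8.814 × 10⁻⁴ = 4.814 × 10⁻⁴, so Δρ ≈ 0.4939 kg m⁻³.
N² = (g/ρ₀)·Δρ/Δz = g·(Δρ/ρ₀)/Δz = 9.81 × 4.814 × 10⁻⁴ / 27 = 1.7491 × 10⁻⁴ s⁻².
N = √(1.7491 × 10⁻⁴) = 0.013225 rad s⁻¹ ≈ 0.0132 rad s⁻¹.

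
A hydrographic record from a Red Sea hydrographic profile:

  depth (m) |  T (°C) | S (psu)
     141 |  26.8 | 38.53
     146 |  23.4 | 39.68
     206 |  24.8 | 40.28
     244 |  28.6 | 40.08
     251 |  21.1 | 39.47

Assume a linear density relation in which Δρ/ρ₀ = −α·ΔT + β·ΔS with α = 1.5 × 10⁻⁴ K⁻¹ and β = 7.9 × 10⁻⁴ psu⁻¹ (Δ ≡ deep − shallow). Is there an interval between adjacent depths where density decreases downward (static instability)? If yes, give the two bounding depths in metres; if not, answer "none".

206–244 m

Evaluate Δρ/ρ₀ = −αΔT + βΔS across each adjacent pair:
  141–146 m: −αΔT+βΔS = −(1.5 × 10⁻⁴)(-3.4)+(7.9 × 10⁻⁴)(+1.15) = 1.4 × 10⁻³ → stable
  146–206 m: −αΔT+βΔS = −(1.5 × 10⁻⁴)(+1.4)+(7.9 × 10⁻⁴)(+0.60) = 2.6 × 10⁻⁴ → stable
  206–244 m: −αΔT+βΔS = −(1.5 × 10⁻⁴)(+3.8)+(7.9 × 10⁻⁴)(-0.20) = -7.3 × 10⁻⁴ → UNSTABLE
  244–251 m: −αΔT+βΔS = −(1.5 × 10⁻⁴)(-7.5)+(7.9 × 10⁻⁴)(-0.61) = 6.4 × 10⁻⁴ → stable
The 206–244 m interval has Δρ < 0: lighter water underlies denser water.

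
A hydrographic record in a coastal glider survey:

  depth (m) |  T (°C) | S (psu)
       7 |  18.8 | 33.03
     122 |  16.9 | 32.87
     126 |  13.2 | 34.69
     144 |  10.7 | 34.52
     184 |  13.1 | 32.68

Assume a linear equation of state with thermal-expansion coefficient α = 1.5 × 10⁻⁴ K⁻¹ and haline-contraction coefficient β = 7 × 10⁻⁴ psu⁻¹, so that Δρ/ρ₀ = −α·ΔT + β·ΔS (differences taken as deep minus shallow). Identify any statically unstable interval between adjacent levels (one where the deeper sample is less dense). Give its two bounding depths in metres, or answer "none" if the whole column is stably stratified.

Evaluate Δρ/ρ₀ = −αΔT + βΔS across each adjacent pair:
  7–122 m: −αΔT+βΔS = −(1.5 × 10⁻⁴)(-1.9)+(7 × 10⁻⁴)(-0.16) = 1.7 × 10⁻⁴ → stable
  122–126 m: −αΔT+βΔS = −(1.5 × 10⁻⁴)(-3.7)+(7 × 10⁻⁴)(+1.82) = 1.8 × 10⁻³ → stable
  126–144 m: −αΔT+βΔS = −(1.5 × 10⁻⁴)(-2.5)+(7 × 10⁻⁴)(-0.17) = 2.6 × 10⁻⁴ → stable
  144–184 m: −αΔT+βΔS = −(1.5 × 10⁻⁴)(+2.4)+(7 × 10⁻⁴)(-1.84) = -1.6 × 10⁻³ → UNSTABLE
The 144–184 m interval has Δρ < 0: lighter water underlies denser water.

144–184 m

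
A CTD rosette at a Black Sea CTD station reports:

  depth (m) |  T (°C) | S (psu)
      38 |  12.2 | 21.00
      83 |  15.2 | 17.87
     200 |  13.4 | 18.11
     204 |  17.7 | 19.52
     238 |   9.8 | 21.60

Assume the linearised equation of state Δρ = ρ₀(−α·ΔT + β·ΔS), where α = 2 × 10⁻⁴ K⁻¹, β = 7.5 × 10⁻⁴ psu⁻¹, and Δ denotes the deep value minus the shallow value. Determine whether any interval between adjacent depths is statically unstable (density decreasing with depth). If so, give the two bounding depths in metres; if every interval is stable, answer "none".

38–83 m

Evaluate Δρ/ρ₀ = −αΔT + βΔS across each adjacent pair:
  38–83 m: −αΔT+βΔS = −(2 × 10⁻⁴)(+3.0)+(7.5 × 10⁻⁴)(-3.13) = -2.9 × 10⁻³ → UNSTABLE
  83–200 m: −αΔT+βΔS = −(2 × 10⁻⁴)(-1.8)+(7.5 × 10⁻⁴)(+0.24) = 5.4 × 10⁻⁴ → stable
  200–204 m: −αΔT+βΔS = −(2 × 10⁻⁴)(+4.3)+(7.5 × 10⁻⁴)(+1.41) = 2.0 × 10⁻⁴ → stable
  204–238 m: −αΔT+βΔS = −(2 × 10⁻⁴)(-7.9)+(7.5 × 10⁻⁴)(+2.08) = 3.1 × 10⁻³ → stable
The 38–83 m interval has Δρ < 0: lighter water underlies denser water.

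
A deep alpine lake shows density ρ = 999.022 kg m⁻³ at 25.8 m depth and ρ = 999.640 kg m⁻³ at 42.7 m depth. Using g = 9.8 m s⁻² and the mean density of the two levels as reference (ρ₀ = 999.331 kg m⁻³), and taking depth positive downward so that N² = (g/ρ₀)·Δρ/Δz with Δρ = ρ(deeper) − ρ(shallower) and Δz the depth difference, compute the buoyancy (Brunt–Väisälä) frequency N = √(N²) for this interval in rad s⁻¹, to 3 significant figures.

Δρ = 999.640 − 999.022 = 0.618 kg m⁻³ over Δz = 42.7 − 25.8 = 16.9 m.
N² = (9.8/999.331) × (0.618/16.9) = 3.5861 × 10⁻⁴ s⁻².
N = √(3.5861 × 10⁻⁴) = 0.018937 rad s⁻¹ ≈ 0.0189 rad s⁻¹.

0.0189 rad s⁻¹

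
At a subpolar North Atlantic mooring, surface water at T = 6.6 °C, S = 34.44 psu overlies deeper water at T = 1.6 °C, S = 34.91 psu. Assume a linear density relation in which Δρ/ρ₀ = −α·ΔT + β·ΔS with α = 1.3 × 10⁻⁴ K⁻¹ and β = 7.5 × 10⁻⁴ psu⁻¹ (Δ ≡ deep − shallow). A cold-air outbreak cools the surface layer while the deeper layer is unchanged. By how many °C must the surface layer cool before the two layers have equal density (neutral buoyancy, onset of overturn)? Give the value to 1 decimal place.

Neutral buoyancy requires Δρ = 0, i.e. −α(T_deep − T_surf′) + β(S_deep − S_surf) = 0.
T_surf′ = T_deep − (β/α)·ΔS = 1.6 − (7.5 × 10⁻⁴/1.3 × 10⁻⁴)·(+0.47) = -1.112 °C.
Cooling required: 6.6 − (-1.112) = 7.712 °C.

7.7 °C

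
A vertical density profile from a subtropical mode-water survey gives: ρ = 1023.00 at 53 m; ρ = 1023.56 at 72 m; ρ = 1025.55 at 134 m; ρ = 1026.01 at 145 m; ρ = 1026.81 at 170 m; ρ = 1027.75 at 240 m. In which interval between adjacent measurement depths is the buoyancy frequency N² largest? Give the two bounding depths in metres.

134–145 m

Compute the density gradient over each adjacent pair:
  53–72 m: Δρ/Δz = 0.56/19 = 0.029 kg m⁻⁴
  72–134 m: Δρ/Δz = 1.99/62 = 0.032 kg m⁻⁴
  134–145 m: Δρ/Δz = 0.46/11 = 0.042 kg m⁻⁴
  145–170 m: Δρ/Δz = 0.80/25 = 0.032 kg m⁻⁴
  170–240 m: Δρ/Δz = 0.94/70 = 0.013 kg m⁻⁴
The largest gradient is in the 134–145 m interval — the pycnocline.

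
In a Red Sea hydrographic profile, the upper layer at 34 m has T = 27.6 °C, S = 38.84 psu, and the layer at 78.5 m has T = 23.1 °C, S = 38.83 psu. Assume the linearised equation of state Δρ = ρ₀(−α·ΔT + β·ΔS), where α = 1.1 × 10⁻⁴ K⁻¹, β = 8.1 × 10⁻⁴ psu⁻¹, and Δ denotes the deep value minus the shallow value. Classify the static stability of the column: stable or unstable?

ΔT = 23.1 − 27.6 = -4.5 K and ΔS = 38.83 − 38.84 = -0.01 psu (deep − shallow).
−αΔT = 4.95 × 10⁻⁴; βΔS = -8.10 × 10⁻⁶; sum Δρ/ρ₀ = 4.869 × 10⁻⁴.
Δρ/ρ₀ > 0, so Δρ > 0: deeper water is denser → statically stable.

stable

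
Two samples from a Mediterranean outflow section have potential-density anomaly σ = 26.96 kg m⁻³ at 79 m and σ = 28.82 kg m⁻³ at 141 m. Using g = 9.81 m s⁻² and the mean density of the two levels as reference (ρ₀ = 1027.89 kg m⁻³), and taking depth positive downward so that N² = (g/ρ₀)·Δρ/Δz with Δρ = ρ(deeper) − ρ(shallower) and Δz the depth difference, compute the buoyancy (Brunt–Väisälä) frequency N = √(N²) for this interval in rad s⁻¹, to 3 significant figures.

Δρ = 1028.82 − 1026.96 = 1.86 kg m⁻³ over Δz = 141 − 79 = 62 m.
N² = (9.81/1027.89) × (1.86/62) = 2.8631 × 10⁻⁴ s⁻².
N = √(2.8631 × 10⁻⁴) = 0.016921 rad s⁻¹ ≈ 0.0169 rad s⁻¹.
N² > 0, so the interval is statically stable.

0.0169 rad s⁻¹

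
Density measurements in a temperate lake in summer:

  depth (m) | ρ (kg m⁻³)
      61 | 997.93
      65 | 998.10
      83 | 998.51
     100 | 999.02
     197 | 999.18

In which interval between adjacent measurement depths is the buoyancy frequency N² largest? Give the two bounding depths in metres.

Compute the density gradient over each adjacent pair:
  61–65 m: Δρ/Δz = 0.17/4 = 0.043 kg m⁻⁴
  65–83 m: Δρ/Δz = 0.41/18 = 0.023 kg m⁻⁴
  83–100 m: Δρ/Δz = 0.51/17 = 0.030 kg m⁻⁴
  100–197 m: Δρ/Δz = 0.16/97 = 1.6 × 10⁻³ kg m⁻⁴
The largest gradient is in the 61–65 m interval — the pycnocline.

61–65 m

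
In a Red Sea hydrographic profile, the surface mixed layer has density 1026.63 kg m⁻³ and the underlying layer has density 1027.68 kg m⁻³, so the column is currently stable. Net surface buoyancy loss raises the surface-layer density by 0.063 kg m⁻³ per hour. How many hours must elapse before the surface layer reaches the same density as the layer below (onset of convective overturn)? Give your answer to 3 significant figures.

16.7 hours

Density deficit of the surface layer: 1027.68 − 1026.63 = 1.05 kg m⁻³.
Required change = 1.05 / 0.063 = 16.7 hours.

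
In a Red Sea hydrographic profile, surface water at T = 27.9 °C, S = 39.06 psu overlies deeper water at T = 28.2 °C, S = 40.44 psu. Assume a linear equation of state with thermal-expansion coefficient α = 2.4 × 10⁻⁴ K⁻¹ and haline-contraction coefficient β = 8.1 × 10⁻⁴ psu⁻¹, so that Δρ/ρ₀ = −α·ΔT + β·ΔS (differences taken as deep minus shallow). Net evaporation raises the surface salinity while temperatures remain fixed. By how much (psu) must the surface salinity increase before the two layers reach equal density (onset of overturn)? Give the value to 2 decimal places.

1.29 psu

Neutral buoyancy requires −α(T_deep − T_surf) + β(S_deep − S_surf′) = 0.
S_surf′ = S_deep − (α/β)·ΔT = 40.44 − (2.4 × 10⁻⁴/8.1 × 10⁻⁴)·(+0.3) = 40.3511 psu.
Increase required: 40.3511 − 39.06 = 1.2911 psu.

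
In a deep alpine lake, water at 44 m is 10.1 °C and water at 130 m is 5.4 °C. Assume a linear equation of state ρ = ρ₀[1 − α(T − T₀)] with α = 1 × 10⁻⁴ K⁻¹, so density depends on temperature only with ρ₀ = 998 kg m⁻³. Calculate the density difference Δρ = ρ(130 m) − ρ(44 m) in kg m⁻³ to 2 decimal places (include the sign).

ΔT = -4.7 K, Δρ/ρ₀ = −αΔT = 4.70 × 10⁻⁴.
Δρ = 998 × (4.70 × 10⁻⁴) = +0.47 kg m⁻³.
Positive Δρ: denser below, stable.

+0.47 kg m⁻³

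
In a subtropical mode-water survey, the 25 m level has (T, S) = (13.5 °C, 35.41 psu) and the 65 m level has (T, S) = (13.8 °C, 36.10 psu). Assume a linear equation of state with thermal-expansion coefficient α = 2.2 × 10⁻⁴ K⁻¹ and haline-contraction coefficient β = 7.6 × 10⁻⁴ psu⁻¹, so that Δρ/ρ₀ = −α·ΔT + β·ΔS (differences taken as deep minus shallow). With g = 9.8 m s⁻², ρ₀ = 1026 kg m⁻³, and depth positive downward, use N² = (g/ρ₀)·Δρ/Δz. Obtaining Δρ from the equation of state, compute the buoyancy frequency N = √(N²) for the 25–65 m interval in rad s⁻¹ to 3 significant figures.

ΔT = +0.3 K, ΔS = +0.69 psu (deep − shallow).
Δρ/ρ₀ = −αΔT + βΔS = -6.60 × 10⁻⁵ + 5.244 × 10⁻⁴ = 4.584 × 10⁻⁴, so Δρ ≈ 0.4703 kg m⁻³.
N² = (g/ρ₀)·Δρ/Δz = g·(Δρ/ρ₀)/Δz = 9.8 × 4.584 × 10⁻⁴ / 40 = 1.1231 × 10⁻⁴ s⁻².
N = √(1.1231 × 10⁻⁴) = 0.010598 rad s⁻¹ ≈ 0.0106 rad s⁻¹.

0.0106 rad s⁻¹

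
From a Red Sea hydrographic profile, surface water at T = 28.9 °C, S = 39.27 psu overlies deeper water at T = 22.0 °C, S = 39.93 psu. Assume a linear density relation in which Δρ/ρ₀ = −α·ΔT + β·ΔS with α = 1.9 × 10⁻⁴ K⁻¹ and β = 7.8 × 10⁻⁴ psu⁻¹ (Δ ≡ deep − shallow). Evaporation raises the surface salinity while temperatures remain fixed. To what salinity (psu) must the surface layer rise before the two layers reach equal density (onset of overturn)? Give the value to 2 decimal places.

Neutral buoyancy requires −α(T_deep − T_surf) + β(S_deep − S_surf′) = 0.
S_surf′ = S_deep − (α/β)·ΔT = 39.93 − (1.9 × 10⁻⁴/7.8 × 10⁻⁴)·(-6.9) = 41.6108 psu.
Increase required: 41.6108 − 39.27 = 2.3408 psu.

41.61 psu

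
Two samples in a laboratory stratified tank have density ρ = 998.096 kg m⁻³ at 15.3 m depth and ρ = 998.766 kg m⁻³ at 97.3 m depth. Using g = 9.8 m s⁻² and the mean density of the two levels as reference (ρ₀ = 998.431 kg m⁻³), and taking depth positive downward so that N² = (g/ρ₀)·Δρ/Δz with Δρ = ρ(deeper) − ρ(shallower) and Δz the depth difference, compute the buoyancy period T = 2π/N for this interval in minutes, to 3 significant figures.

11.7 min

Δρ = 998.766 − 998.096 = 0.670 kg m⁻³ over Δz = 97.3 − 15.3 = 82 m.
N² = (9.8/998.431) × (0.670/82) = 8.0199 × 10⁻⁵ s⁻².
N = √(8.0199 × 10⁻⁵) = 8.9554 × 10⁻³ rad s⁻¹, so T = 2π/N = 701.61 s = 11.694 min ≈ 11.7 min.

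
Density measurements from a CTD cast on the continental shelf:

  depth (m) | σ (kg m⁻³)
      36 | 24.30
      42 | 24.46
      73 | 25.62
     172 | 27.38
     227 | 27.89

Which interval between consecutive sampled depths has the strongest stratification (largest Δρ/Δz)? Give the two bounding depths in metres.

42–73 m

Compute the density gradient over each adjacent pair:
  36–42 m: Δρ/Δz = 0.16/6 = 0.027 kg m⁻⁴
  42–73 m: Δρ/Δz = 1.16/31 = 0.037 kg m⁻⁴
  73–172 m: Δρ/Δz = 1.76/99 = 0.018 kg m⁻⁴
  172–227 m: Δρ/Δz = 0.51/55 = 9.3 × 10⁻³ kg m⁻⁴
The largest gradient is in the 42–73 m interval — the pycnocline.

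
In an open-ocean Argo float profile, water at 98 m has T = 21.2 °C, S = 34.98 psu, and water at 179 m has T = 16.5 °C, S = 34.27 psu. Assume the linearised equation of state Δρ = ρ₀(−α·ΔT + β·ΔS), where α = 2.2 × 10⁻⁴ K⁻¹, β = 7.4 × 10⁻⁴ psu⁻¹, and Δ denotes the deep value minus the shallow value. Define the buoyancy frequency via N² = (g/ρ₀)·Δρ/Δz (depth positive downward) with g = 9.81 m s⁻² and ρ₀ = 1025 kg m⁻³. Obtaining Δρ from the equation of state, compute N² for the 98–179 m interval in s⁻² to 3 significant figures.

6.16 × 10⁻⁵ s⁻²

ΔT = -4.7 K, ΔS = -0.71 psu (deep − shallow).
Δρ/ρ₀ = −αΔT + βΔS = 1.034 × 10⁻³ − 5.254 × 10⁻⁴ = 5.086 × 10⁻⁴, so Δρ ≈ 0.5213 kg m⁻³.
N² = (g/ρ₀)·Δρ/Δz = g·(Δρ/ρ₀)/Δz = 9.81 × 5.086 × 10⁻⁴ / 81 = 6.1597 × 10⁻⁵ s⁻² ≈ 6.16 × 10⁻⁵ s⁻².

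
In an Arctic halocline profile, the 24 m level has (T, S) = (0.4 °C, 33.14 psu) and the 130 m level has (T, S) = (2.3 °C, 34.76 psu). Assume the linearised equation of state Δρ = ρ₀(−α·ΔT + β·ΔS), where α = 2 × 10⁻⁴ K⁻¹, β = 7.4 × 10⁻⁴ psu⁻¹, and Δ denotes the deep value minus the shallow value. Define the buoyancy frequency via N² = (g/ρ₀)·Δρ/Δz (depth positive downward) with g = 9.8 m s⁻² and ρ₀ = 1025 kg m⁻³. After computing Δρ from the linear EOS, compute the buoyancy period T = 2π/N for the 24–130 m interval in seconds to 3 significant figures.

722 s

ΔT = +1.9 K, ΔS = +1.62 psu (deep − shallow).
Δρ/ρ₀ = −αΔT + βΔS = -3.80 × 10⁻⁴ + 1.1988 × 10⁻³ = 8.188 × 10⁻⁴, so Δρ ≈ 0.8393 kg m⁻³.
N² = (g/ρ₀)·Δρ/Δz = g·(Δρ/ρ₀)/Δz = 9.8 × 8.188 × 10⁻⁴ / 106 = 7.5700 × 10⁻⁵ s⁻².
N = √(7.5700 × 10⁻⁵) = 8.7006 × 10⁻³ rad s⁻¹ → T = 2π/N = 722.16 s ≈ 722 s.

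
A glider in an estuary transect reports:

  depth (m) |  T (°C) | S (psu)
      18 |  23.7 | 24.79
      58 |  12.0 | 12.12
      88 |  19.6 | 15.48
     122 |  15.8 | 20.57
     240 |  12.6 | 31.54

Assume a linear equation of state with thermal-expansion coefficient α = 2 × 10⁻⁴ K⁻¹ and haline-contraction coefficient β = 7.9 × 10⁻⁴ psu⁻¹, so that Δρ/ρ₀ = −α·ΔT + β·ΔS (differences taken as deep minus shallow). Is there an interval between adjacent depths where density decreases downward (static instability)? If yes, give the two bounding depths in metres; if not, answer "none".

Evaluate Δρ/ρ₀ = −αΔT + βΔS across each adjacent pair:
  18–58 m: −αΔT+βΔS = −(2 × 10⁻⁴)(-11.7)+(7.9 × 10⁻⁴)(-12.67) = -7.7 × 10⁻³ → UNSTABLE
  58–88 m: −αΔT+βΔS = −(2 × 10⁻⁴)(+7.6)+(7.9 × 10⁻⁴)(+3.36) = 1.1 × 10⁻³ → stable
  88–122 m: −αΔT+βΔS = −(2 × 10⁻⁴)(-3.8)+(7.9 × 10⁻⁴)(+5.09) = 4.8 × 10⁻³ → stable
  122–240 m: −αΔT+βΔS = −(2 × 10⁻⁴)(-3.2)+(7.9 × 10⁻⁴)(+10.97) = 9.3 × 10⁻³ → stable
The 18–58 m interval has Δρ < 0: lighter water underlies denser water.

18–58 m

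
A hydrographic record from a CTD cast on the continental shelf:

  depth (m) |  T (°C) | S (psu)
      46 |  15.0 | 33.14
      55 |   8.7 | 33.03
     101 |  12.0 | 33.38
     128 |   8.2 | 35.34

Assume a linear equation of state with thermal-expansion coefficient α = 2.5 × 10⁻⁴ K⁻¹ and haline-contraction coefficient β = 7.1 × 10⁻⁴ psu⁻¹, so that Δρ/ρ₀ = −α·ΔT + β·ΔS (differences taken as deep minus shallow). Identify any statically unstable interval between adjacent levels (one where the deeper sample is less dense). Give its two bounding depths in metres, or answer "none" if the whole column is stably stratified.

55–101 m

Evaluate Δρ/ρ₀ = −αΔT + βΔS across each adjacent pair:
  46–55 m: −αΔT+βΔS = −(2.5 × 10⁻⁴)(-6.3)+(7.1 × 10⁻⁴)(-0.11) = 1.5 × 10⁻³ → stable
  55–101 m: −αΔT+βΔS = −(2.5 × 10⁻⁴)(+3.3)+(7.1 × 10⁻⁴)(+0.35) = -5.8 × 10⁻⁴ → UNSTABLE
  101–128 m: −αΔT+βΔS = −(2.5 × 10⁻⁴)(-3.8)+(7.1 × 10⁻⁴)(+1.96) = 2.3 × 10⁻³ → stable
The 55–101 m interval has Δρ < 0: lighter water underlies denser water.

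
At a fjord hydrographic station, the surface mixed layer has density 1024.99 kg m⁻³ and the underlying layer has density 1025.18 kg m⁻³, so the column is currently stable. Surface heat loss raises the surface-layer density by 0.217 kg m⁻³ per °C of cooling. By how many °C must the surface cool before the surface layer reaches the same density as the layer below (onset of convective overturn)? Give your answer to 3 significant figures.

Density deficit of the surface layer: 1025.18 − 1024.99 = 0.19 kg m⁻³.
Required change = 0.19 / 0.217 = 0.876 °C.

0.876 °C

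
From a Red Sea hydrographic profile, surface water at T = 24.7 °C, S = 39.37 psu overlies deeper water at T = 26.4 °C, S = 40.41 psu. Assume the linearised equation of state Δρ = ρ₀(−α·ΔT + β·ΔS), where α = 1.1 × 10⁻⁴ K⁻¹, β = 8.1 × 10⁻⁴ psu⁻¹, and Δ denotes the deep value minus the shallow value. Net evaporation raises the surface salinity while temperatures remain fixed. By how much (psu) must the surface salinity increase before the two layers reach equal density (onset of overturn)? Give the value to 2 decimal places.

Neutral buoyancy requires −α(T_deep − T_surf) + β(S_deep − S_surf′) = 0.
S_surf′ = S_deep − (α/β)·ΔT = 40.41 − (1.1 × 10⁻⁴/8.1 × 10⁻⁴)·(+1.7) = 40.1791 psu.
Increase required: 40.1791 − 39.37 = 0.8091 psu.

0.81 psu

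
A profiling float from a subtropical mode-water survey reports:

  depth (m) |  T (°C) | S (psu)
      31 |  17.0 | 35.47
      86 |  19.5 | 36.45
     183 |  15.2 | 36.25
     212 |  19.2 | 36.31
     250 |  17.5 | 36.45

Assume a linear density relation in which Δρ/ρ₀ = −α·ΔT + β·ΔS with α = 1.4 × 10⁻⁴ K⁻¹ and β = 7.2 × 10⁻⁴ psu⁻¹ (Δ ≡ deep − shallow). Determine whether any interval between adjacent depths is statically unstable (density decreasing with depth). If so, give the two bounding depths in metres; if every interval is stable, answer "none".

183–212 m

Evaluate Δρ/ρ₀ = −αΔT + βΔS across each adjacent pair:
  31–86 m: −αΔT+βΔS = −(1.4 × 10⁻⁴)(+2.5)+(7.2 × 10⁻⁴)(+0.98) = 3.6 × 10⁻⁴ → stable
  86–183 m: −αΔT+βΔS = −(1.4 × 10⁻⁴)(-4.3)+(7.2 × 10⁻⁴)(-0.20) = 4.6 × 10⁻⁴ → stable
  183–212 m: −αΔT+βΔS = −(1.4 × 10⁻⁴)(+4.0)+(7.2 × 10⁻⁴)(+0.06) = -5.2 × 10⁻⁴ → UNSTABLE
  212–250 m: −αΔT+βΔS = −(1.4 × 10⁻⁴)(-1.7)+(7.2 × 10⁻⁴)(+0.14) = 3.4 × 10⁻⁴ → stable
The 183–212 m interval has Δρ < 0: lighter water underlies denser water.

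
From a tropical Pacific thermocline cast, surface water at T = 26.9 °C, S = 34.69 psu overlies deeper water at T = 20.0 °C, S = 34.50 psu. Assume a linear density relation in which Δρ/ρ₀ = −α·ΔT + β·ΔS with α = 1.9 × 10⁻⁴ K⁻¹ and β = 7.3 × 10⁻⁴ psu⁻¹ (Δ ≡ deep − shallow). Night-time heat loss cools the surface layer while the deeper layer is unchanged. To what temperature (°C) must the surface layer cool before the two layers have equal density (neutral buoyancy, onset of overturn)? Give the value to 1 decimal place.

Neutral buoyancy requires Δρ = 0, i.e. −α(T_deep − T_surf′) + β(S_deep − S_surf) = 0.
T_surf′ = T_deep − (β/α)·ΔS = 20.0 − (7.3 × 10⁻⁴/1.9 × 10⁻⁴)·(-0.19) = 20.730 °C.
Cooling required: 26.9 − (20.730) = 6.170 °C.

20.7 °C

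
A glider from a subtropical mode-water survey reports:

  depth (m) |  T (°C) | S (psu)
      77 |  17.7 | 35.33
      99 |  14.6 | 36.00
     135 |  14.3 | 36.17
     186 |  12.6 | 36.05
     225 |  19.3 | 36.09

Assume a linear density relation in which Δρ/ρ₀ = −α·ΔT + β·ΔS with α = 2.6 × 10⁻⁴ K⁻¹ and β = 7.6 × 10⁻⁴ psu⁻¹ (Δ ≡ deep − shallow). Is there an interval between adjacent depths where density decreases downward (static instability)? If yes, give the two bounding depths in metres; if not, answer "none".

186–225 m

Evaluate Δρ/ρ₀ = −αΔT + βΔS across each adjacent pair:
  77–99 m: −αΔT+βΔS = −(2.6 × 10⁻⁴)(-3.1)+(7.6 × 10⁻⁴)(+0.67) = 1.3 × 10⁻³ → stable
  99–135 m: −αΔT+βΔS = −(2.6 × 10⁻⁴)(-0.3)+(7.6 × 10⁻⁴)(+0.17) = 2.1 × 10⁻⁴ → stable
  135–186 m: −αΔT+βΔS = −(2.6 × 10⁻⁴)(-1.7)+(7.6 × 10⁻⁴)(-0.12) = 3.5 × 10⁻⁴ → stable
  186–225 m: −αΔT+βΔS = −(2.6 × 10⁻⁴)(+6.7)+(7.6 × 10⁻⁴)(+0.04) = -1.7 × 10⁻³ → UNSTABLE
The 186–225 m interval has Δρ < 0: lighter water underlies denser water.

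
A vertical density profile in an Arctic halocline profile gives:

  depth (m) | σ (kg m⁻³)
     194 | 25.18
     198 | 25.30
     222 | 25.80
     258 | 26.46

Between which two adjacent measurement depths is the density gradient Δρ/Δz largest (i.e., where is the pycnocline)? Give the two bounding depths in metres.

194–198 m

Compute the density gradient over each adjacent pair:
  194–198 m: Δρ/Δz = 0.12/4 = 0.030 kg m⁻⁴
  198–222 m: Δρ/Δz = 0.50/24 = 0.021 kg m⁻⁴
  222–258 m: Δρ/Δz = 0.66/36 = 0.018 kg m⁻⁴
The largest gradient is in the 194–198 m interval — the pycnocline.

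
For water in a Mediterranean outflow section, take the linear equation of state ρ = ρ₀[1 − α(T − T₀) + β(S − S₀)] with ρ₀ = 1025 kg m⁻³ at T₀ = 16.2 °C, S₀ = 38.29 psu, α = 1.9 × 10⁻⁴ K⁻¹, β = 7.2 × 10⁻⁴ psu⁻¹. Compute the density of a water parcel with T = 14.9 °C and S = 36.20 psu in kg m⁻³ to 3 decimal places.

1023.711 kg m⁻³

T − T₀ = -1.3 K, S − S₀ = -2.09 psu.
Bracket = 1 − α·(-1.3) + β·(-2.09) = 1 + (-1.2578 × 10⁻³) = 0.9987422.
ρ = 1025 × 0.9987422 = 1023.711 kg m⁻³.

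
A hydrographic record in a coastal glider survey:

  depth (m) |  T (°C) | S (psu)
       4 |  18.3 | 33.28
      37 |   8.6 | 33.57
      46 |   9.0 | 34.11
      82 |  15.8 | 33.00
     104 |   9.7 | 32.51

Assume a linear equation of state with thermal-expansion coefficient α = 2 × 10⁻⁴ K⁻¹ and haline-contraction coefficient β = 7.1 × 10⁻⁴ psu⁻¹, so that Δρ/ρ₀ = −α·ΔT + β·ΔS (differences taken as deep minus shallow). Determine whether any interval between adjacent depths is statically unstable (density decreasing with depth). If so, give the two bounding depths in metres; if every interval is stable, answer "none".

46–82 m

Evaluate Δρ/ρ₀ = −αΔT + βΔS across each adjacent pair:
  4–37 m: −αΔT+βΔS = −(2 × 10⁻⁴)(-9.7)+(7.1 × 10⁻⁴)(+0.29) = 2.1 × 10⁻³ → stable
  37–46 m: −αΔT+βΔS = −(2 × 10⁻⁴)(+0.4)+(7.1 × 10⁻⁴)(+0.54) = 3.0 × 10⁻⁴ → stable
  46–82 m: −αΔT+βΔS = −(2 × 10⁻⁴)(+6.8)+(7.1 × 10⁻⁴)(-1.11) = -2.1 × 10⁻³ → UNSTABLE
  82–104 m: −αΔT+βΔS = −(2 × 10⁻⁴)(-6.1)+(7.1 × 10⁻⁴)(-0.49) = 8.7 × 10⁻⁴ → stable
The 46–82 m interval has Δρ < 0: lighter water underlies denser water.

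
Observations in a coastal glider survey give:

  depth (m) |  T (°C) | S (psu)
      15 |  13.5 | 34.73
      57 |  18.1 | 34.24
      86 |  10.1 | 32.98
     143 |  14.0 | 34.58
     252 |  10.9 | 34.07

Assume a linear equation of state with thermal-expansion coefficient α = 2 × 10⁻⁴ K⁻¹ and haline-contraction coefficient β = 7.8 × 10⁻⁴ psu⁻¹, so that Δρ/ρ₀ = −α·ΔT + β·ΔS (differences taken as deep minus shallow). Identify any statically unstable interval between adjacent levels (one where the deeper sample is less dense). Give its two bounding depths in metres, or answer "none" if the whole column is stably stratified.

Evaluate Δρ/ρ₀ = −αΔT + βΔS across each adjacent pair:
  15–57 m: −αΔT+βΔS = −(2 × 10⁻⁴)(+4.6)+(7.8 × 10⁻⁴)(-0.49) = -1.3 × 10⁻³ → UNSTABLE
  57–86 m: −αΔT+βΔS = −(2 × 10⁻⁴)(-8.0)+(7.8 × 10⁻⁴)(-1.26) = 6.2 × 10⁻⁴ → stable
  86–143 m: −αΔT+βΔS = −(2 × 10⁻⁴)(+3.9)+(7.8 × 10⁻⁴)(+1.60) = 4.7 × 10⁻⁴ → stable
  143–252 m: −αΔT+βΔS = −(2 × 10⁻⁴)(-3.1)+(7.8 × 10⁻⁴)(-0.51) = 2.2 × 10⁻⁴ → stable
The 15–57 m interval has Δρ < 0: lighter water underlies denser water.

15–57 m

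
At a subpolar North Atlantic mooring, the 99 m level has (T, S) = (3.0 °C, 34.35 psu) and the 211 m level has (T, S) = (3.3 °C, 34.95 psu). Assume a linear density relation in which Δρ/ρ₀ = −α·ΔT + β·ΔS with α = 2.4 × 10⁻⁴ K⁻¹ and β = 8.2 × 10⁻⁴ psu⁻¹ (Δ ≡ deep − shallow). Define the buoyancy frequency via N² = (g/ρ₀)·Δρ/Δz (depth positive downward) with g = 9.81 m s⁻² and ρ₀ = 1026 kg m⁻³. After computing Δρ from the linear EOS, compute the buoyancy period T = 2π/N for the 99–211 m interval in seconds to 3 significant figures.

ΔT = +0.3 K, ΔS = +0.60 psu (deep − shallow).
Δρ/ρ₀ = −αΔT + βΔS = -7.20 × 10⁻⁵ + 4.92 × 10⁻⁴ = 4.20 × 10⁻⁴, so Δρ ≈ 0.4309 kg m⁻³.
N² = (g/ρ₀)·Δρ/Δz = g·(Δρ/ρ₀)/Δz = 9.81 × 4.20 × 10⁻⁴ / 112 = 3.6787 × 10⁻⁵ s⁻².
N = √(3.6787 × 10⁻⁵) = 6.0652 × 10⁻³ rad s⁻¹ → T = 2π/N = 1.0359 × 10³ s ≈ 1.04 × 10³ s.

1.04 × 10³ s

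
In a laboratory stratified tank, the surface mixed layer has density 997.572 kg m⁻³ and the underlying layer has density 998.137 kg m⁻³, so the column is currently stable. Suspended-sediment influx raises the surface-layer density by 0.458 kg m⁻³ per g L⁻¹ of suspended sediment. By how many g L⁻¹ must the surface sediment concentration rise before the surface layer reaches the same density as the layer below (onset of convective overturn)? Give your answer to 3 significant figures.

Density deficit of the surface layer: 998.137 − 997.572 = 0.565 kg m⁻³.
Required change = 0.565 / 0.458 = 1.23 g L⁻¹.

1.23 g L⁻¹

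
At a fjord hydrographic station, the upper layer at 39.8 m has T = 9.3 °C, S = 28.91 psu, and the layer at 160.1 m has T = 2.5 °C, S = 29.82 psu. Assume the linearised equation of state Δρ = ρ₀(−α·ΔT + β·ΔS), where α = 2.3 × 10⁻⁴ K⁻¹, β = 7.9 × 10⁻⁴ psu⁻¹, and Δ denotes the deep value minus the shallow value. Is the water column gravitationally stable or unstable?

ΔT = 2.5 − 9.3 = -6.8 K and ΔS = 29.82 − 28.91 = +0.91 psu (deep − shallow).
−αΔT = 1.564 × 10⁻³; βΔS = 7.189 × 10⁻⁴; sum Δρ/ρ₀ = 2.2829 × 10⁻³.
Δρ/ρ₀ > 0, so Δρ > 0: deeper water is denser → statically stable.

stable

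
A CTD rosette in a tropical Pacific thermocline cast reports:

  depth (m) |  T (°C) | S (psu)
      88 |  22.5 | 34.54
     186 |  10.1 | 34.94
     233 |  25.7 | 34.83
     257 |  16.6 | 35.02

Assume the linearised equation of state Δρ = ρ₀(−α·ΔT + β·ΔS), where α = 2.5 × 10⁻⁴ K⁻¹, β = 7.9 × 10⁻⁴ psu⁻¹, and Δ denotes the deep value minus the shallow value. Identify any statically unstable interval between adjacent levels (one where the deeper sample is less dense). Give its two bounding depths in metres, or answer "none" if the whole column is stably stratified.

186–233 m

Evaluate Δρ/ρ₀ = −αΔT + βΔS across each adjacent pair:
  88–186 m: −αΔT+βΔS = −(2.5 × 10⁻⁴)(-12.4)+(7.9 × 10⁻⁴)(+0.40) = 3.4 × 10⁻³ → stable
  186–233 m: −αΔT+βΔS = −(2.5 × 10⁻⁴)(+15.6)+(7.9 × 10⁻⁴)(-0.11) = -4.0 × 10⁻³ → UNSTABLE
  233–257 m: −αΔT+βΔS = −(2.5 × 10⁻⁴)(-9.1)+(7.9 × 10⁻⁴)(+0.19) = 2.4 × 10⁻³ → stable
The 186–233 m interval has Δρ < 0: lighter water underlies denser water.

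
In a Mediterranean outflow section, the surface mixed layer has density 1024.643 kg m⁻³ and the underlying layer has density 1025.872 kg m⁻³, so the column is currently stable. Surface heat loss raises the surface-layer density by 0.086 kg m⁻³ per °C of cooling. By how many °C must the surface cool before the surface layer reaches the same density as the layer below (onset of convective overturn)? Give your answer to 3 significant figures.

Density deficit of the surface layer: 1025.872 − 1024.643 = 1.229 kg m⁻³.
Required change = 1.229 / 0.086 = 14.3 °C.

14.3 °C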